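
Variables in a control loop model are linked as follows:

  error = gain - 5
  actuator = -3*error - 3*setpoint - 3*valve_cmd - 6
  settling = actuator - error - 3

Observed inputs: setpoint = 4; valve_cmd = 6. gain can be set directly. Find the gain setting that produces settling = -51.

gain = 8

Substituting into the actuator equation gives actuator = -3*gain - 21.
Substituting into the settling equation gives settling = -4*gain - 19.
Solve -4*gain - 19 = -51: gain = (-51 + 19) / -4 = 8.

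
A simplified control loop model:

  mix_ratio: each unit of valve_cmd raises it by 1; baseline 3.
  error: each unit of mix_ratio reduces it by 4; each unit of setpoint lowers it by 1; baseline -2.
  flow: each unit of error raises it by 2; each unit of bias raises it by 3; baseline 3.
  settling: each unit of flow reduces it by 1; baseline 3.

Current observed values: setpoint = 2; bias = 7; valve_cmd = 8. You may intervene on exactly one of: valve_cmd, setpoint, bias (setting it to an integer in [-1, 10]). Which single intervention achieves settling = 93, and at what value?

Intervening on valve_cmd: settling = 8*valve_cmd + 11. Reaching 93 requires valve_cmd = 41/4, not an integer.
Intervening on setpoint: settling = 2*setpoint + 71. Reaching 93 requires setpoint = 11, outside [-1, 10].
Intervening on bias: with other inputs at their observed values, settling = -3*bias + 96. Solving for 93 gives bias = 1, within [-1, 10].

set bias = 1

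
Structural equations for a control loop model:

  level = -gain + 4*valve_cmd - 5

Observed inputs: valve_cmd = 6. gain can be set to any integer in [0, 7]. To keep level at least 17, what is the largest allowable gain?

Substituting into the level equation gives level = -gain + 19.
Require -gain + 19 ≥ 17, so gain ≤ 2.
The largest integer in [0, 7] satisfying this is 2.

gain = 2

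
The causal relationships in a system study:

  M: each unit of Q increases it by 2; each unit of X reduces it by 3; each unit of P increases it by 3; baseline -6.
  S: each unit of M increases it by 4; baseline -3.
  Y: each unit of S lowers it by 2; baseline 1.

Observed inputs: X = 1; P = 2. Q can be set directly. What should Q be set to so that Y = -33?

Q = 4

Substituting into the M equation gives M = 2*Q - 3.
S becomes 8*Q - 15.
So Y = -16*Q + 31.
Solve -16*Q + 31 = -33: Q = (-33 - 31) / -16 = 4.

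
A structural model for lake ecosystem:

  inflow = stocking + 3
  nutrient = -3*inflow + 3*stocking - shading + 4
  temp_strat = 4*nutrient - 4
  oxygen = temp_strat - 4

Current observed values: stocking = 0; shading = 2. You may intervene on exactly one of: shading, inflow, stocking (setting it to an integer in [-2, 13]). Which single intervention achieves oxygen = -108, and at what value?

Intervening on shading: oxygen = -4*shading - 28. Reaching -108 requires shading = 20, outside [-2, 13].
Intervening on inflow: with other inputs at their observed values, oxygen = -12*inflow. Solving for -108 gives inflow = 9, within [-2, 13].
Intervening on stocking: the paths from stocking to oxygen cancel (net effect zero), leaving oxygen = -36; -108 is unreachable this way.

set inflow = 9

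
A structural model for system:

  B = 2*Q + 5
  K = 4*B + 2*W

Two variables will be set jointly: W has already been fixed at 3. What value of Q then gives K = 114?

Q = 11

With W held at 3:
Substituting into the K equation gives K = 8*Q + 26.
Solve 8*Q + 26 = 114: Q = (114 - 26) / 8 = 11.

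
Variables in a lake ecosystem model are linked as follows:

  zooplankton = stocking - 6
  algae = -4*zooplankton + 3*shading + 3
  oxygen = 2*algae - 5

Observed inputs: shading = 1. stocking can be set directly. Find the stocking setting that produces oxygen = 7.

stocking = 6

Substituting into the algae equation gives algae = -4*stocking + 30.
Substituting into the oxygen equation gives oxygen = -8*stocking + 55.
Solve -8*stocking + 55 = 7: stocking = (7 - 55) / -8 = 6.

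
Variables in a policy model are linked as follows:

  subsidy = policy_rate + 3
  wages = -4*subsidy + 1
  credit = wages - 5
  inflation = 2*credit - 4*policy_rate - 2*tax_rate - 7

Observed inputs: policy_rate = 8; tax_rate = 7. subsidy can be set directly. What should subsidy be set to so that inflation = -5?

subsidy = -7

Intervening on subsidy fixes its value directly, overriding its dependence on policy_rate.
Substituting into the credit equation gives credit = -4*subsidy - 4.
Substituting into the inflation equation gives inflation = -8*subsidy - 61.
Solve -8*subsidy - 61 = -5: subsidy = (-5 + 61) / -8 = -7.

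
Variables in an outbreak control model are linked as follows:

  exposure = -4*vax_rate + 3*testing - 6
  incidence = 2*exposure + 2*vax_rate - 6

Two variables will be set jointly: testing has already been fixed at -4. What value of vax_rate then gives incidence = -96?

With testing held at -4:
Substituting into the exposure equation gives exposure = -4*vax_rate - 18.
So incidence = -6*vax_rate - 42.
Solve -6*vax_rate - 42 = -96: vax_rate = (-96 + 42) / -6 = 9.

vax_rate = 9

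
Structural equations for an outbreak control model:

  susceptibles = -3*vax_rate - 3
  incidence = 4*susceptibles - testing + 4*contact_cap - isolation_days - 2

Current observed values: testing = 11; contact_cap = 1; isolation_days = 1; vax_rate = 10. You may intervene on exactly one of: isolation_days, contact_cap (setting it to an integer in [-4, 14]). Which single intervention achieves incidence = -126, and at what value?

Intervening on isolation_days: incidence = -isolation_days - 141. Reaching -126 requires isolation_days = -15, outside [-4, 14].
Intervening on contact_cap: with other inputs at their observed values, incidence = 4*contact_cap - 146. Solving for -126 gives contact_cap = 5, within [-4, 14].

set contact_cap = 5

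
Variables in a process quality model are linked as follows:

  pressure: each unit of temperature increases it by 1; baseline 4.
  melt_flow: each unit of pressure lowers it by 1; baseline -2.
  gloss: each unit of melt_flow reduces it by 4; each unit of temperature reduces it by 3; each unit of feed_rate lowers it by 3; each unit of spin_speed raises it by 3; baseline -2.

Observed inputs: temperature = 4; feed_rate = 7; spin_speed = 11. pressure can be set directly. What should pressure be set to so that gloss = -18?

pressure = -6

Intervening on pressure fixes its value directly, overriding its dependence on temperature.
Substituting into the gloss equation gives gloss = 4*pressure + 6.
Solve 4*pressure + 6 = -18: pressure = (-18 - 6) / 4 = -6.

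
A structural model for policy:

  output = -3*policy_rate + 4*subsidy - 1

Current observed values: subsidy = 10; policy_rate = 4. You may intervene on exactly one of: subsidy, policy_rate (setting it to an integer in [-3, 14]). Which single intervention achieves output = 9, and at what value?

Intervening on subsidy: output = 4*subsidy - 13. Reaching 9 requires subsidy = 11/2, not an integer.
Intervening on policy_rate: with other inputs at their observed values, output = -3*policy_rate + 39. Solving for 9 gives policy_rate = 10, within [-3, 14].

set policy_rate = 10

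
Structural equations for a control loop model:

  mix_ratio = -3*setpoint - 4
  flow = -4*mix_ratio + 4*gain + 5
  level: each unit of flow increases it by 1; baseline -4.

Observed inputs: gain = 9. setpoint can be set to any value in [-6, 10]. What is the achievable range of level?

-19 to 173

Substituting into the flow equation gives flow = 12*setpoint + 57.
So level = 12*setpoint + 53.
Linear in setpoint, so extremes are at the endpoints: setpoint = -6 gives level = -19; setpoint = 10 gives level = 173.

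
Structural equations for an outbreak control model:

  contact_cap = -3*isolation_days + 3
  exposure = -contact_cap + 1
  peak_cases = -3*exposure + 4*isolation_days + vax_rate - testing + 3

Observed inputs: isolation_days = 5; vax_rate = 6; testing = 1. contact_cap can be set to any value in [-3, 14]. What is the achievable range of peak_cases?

Intervening on contact_cap fixes its value directly, overriding its dependence on isolation_days.
Substituting into the peak_cases equation gives peak_cases = 3*contact_cap + 25.
Linear in contact_cap, so extremes are at the endpoints: contact_cap = -3 gives peak_cases = 16; contact_cap = 14 gives peak_cases = 67.

16 to 67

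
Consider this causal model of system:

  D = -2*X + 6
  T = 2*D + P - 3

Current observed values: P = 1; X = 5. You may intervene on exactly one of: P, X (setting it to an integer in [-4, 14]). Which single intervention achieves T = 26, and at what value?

Intervening on P: T = P - 11. Reaching 26 requires P = 37, outside [-4, 14].
Intervening on X: with other inputs at their observed values, T = -4*X + 10. Solving for 26 gives X = -4, within [-4, 14].

set X = -4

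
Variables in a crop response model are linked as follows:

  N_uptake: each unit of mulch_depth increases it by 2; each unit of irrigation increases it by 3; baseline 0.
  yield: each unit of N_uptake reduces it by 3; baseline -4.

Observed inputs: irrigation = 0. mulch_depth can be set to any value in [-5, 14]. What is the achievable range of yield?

Substituting into the N_uptake equation gives N_uptake = 2*mulch_depth.
yield becomes -6*mulch_depth - 4.
Linear in mulch_depth, so extremes are at the endpoints: mulch_depth = -5 gives yield = 26; mulch_depth = 14 gives yield = -88.

-88 to 26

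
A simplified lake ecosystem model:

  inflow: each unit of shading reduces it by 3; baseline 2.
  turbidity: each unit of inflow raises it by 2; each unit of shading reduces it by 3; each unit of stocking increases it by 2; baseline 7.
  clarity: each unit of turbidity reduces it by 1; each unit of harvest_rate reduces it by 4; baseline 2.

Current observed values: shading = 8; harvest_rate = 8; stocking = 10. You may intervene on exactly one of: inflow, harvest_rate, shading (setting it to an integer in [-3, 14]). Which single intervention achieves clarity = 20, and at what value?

set shading = 9

Intervening on inflow: clarity = -2*inflow - 33. Reaching 20 requires inflow = -53/2, not an integer.
Intervening on harvest_rate: clarity = -4*harvest_rate + 43. Reaching 20 requires harvest_rate = 23/4, not an integer.
Intervening on shading: with other inputs at their observed values, clarity = 9*shading - 61. Solving for 20 gives shading = 9, within [-3, 14].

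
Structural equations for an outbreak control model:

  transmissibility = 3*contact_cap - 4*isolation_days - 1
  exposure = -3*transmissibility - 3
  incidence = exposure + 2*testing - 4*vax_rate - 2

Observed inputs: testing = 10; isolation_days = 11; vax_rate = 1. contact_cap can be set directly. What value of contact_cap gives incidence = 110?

Substituting into the transmissibility equation gives transmissibility = 3*contact_cap - 45.
exposure becomes -9*contact_cap + 132.
Substituting into the incidence equation gives incidence = -9*contact_cap + 146.
Solve -9*contact_cap + 146 = 110: contact_cap = (110 - 146) / -9 = 4.

contact_cap = 4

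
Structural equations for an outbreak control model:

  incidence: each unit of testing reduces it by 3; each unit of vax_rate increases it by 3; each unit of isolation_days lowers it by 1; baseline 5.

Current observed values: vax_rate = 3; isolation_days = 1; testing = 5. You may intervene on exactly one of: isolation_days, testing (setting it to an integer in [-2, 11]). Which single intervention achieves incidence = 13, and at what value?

Intervening on isolation_days: incidence = -isolation_days - 1. Reaching 13 requires isolation_days = -14, outside [-2, 11].
Intervening on testing: with other inputs at their observed values, incidence = -3*testing + 13. Solving for 13 gives testing = 0, within [-2, 11].

set testing = 0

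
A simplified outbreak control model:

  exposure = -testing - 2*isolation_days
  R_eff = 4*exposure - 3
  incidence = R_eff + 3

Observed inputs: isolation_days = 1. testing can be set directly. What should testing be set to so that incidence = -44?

Substituting into the exposure equation gives exposure = -testing - 2.
Substituting into the R_eff equation gives R_eff = -4*testing - 11.
incidence becomes -4*testing - 8.
Solve -4*testing - 8 = -44: testing = (-44 + 8) / -4 = 9.

testing = 9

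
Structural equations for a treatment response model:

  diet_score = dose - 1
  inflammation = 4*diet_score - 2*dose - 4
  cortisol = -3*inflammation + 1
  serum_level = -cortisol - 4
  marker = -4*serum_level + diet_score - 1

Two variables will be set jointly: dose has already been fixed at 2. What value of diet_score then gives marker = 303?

With dose held at 2:
Intervening on diet_score fixes its value directly, overriding its dependence on dose.
Substituting into the inflammation equation gives inflammation = 4*diet_score - 8.
Substituting into the cortisol equation gives cortisol = -12*diet_score + 25.
This gives serum_level = 12*diet_score - 29.
Substituting into the marker equation gives marker = -47*diet_score + 115.
Solve -47*diet_score + 115 = 303: diet_score = (303 - 115) / -47 = -4.

diet_score = -4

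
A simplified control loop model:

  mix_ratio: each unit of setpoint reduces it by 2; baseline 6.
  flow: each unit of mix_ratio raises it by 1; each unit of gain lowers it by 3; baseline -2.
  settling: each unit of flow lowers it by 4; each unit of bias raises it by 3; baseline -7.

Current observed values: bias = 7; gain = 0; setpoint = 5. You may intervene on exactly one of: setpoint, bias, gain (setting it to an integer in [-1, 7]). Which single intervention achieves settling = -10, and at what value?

set setpoint = -1

Intervening on setpoint: with other inputs at their observed values, settling = 8*setpoint - 2. Solving for -10 gives setpoint = -1, within [-1, 7].
Intervening on bias: settling = 3*bias + 17. Reaching -10 requires bias = -9, outside [-1, 7].
Intervening on gain: settling = 12*gain + 38. Reaching -10 requires gain = -4, outside [-1, 7].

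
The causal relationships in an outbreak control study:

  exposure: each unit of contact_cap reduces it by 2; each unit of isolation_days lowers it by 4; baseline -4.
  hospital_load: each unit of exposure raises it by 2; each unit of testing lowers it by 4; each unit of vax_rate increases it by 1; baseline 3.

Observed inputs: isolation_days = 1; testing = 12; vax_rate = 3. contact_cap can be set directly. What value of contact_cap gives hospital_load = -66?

contact_cap = 2

Substituting into the exposure equation gives exposure = -2*contact_cap - 8.
hospital_load becomes -4*contact_cap - 58.
Solve -4*contact_cap - 58 = -66: contact_cap = (-66 + 58) / -4 = 2.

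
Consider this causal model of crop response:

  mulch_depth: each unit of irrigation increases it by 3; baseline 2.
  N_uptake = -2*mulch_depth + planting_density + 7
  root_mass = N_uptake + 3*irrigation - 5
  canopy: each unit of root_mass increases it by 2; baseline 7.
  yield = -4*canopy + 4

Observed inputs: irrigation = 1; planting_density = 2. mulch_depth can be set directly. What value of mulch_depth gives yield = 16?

Intervening on mulch_depth fixes its value directly, overriding its dependence on irrigation.
Substituting into the N_uptake equation gives N_uptake = -2*mulch_depth + 9.
Substituting into the root_mass equation gives root_mass = -2*mulch_depth + 7.
This gives canopy = -4*mulch_depth + 21.
This gives yield = 16*mulch_depth - 80.
Solve 16*mulch_depth - 80 = 16: mulch_depth = (16 + 80) / 16 = 6.

mulch_depth = 6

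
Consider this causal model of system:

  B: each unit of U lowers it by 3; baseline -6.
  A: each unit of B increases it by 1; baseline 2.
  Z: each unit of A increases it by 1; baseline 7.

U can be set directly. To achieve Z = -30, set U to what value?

Substituting into the A equation gives A = -3*U - 4.
Substituting into the Z equation gives Z = -3*U + 3.
Solve -3*U + 3 = -30: U = (-30 - 3) / -3 = 11.

U = 11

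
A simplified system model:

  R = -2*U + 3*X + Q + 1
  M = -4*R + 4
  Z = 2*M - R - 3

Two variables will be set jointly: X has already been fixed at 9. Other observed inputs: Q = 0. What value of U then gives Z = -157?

With X held at 9:
Substituting into the R equation gives R = -2*U + 28.
Substituting into the M equation gives M = 8*U - 108.
Substituting into the Z equation gives Z = 18*U - 247.
Solve 18*U - 247 = -157: U = (-157 + 247) / 18 = 5.

U = 5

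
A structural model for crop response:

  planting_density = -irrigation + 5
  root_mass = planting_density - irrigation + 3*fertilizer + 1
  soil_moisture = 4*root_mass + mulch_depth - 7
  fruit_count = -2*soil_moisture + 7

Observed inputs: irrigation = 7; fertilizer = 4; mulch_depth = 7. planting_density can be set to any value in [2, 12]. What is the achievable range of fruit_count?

Intervening on planting_density fixes its value directly, overriding its dependence on irrigation.
Substituting into the root_mass equation gives root_mass = planting_density + 6.
Substituting into the soil_moisture equation gives soil_moisture = 4*planting_density + 24.
This gives fruit_count = -8*planting_density - 41.
Linear in planting_density, so extremes are at the endpoints: planting_density = 2 gives fruit_count = -57; planting_density = 12 gives fruit_count = -137.

-137 to -57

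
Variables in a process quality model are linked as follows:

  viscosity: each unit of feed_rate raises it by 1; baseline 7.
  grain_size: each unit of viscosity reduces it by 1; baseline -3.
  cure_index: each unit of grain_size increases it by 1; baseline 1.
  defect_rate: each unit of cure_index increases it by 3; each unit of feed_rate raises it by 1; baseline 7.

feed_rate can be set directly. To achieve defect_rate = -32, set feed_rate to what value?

feed_rate = 6

Substituting into the grain_size equation gives grain_size = -feed_rate - 10.
Substituting into the cure_index equation gives cure_index = -feed_rate - 9.
So defect_rate = -2*feed_rate - 20.
Solve -2*feed_rate - 20 = -32: feed_rate = (-32 + 20) / -2 = 6.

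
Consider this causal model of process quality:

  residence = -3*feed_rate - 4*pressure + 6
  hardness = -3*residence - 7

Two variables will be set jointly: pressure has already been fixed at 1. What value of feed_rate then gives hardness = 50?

With pressure held at 1:
Substituting into the residence equation gives residence = -3*feed_rate + 2.
Substituting into the hardness equation gives hardness = 9*feed_rate - 13.
Solve 9*feed_rate - 13 = 50: feed_rate = (50 + 13) / 9 = 7.

feed_rate = 7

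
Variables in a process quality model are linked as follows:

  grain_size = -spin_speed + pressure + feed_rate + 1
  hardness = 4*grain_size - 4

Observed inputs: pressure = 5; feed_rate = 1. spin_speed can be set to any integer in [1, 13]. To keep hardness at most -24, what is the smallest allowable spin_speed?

spin_speed = 12

Substituting into the grain_size equation gives grain_size = -spin_speed + 7.
Substituting into the hardness equation gives hardness = -4*spin_speed + 24.
Require -4*spin_speed + 24 ≤ -24, so spin_speed ≥ 12.
The smallest integer in [1, 13] satisfying this is 12.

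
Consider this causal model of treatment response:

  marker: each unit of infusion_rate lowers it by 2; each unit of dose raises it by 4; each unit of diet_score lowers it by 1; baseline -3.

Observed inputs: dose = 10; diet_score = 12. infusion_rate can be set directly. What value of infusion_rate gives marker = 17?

infusion_rate = 4

Substituting into the marker equation gives marker = -2*infusion_rate + 25.
Solve -2*infusion_rate + 25 = 17: infusion_rate = (17 - 25) / -2 = 4.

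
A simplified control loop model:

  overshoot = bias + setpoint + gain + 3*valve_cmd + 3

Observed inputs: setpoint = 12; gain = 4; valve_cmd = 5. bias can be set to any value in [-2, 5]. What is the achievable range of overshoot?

Substituting into the overshoot equation gives overshoot = bias + 34.
Linear in bias, so extremes are at the endpoints: bias = -2 gives overshoot = 32; bias = 5 gives overshoot = 39.

32 to 39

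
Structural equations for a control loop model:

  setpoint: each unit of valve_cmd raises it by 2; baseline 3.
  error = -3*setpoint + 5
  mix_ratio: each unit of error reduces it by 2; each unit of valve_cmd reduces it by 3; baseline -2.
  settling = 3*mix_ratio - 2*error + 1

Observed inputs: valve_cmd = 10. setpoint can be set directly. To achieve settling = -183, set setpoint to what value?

setpoint = -2

Intervening on setpoint fixes its value directly, overriding its dependence on valve_cmd.
Substituting into the mix_ratio equation gives mix_ratio = 6*setpoint - 42.
Substituting into the settling equation gives settling = 24*setpoint - 135.
Solve 24*setpoint - 135 = -183: setpoint = (-183 + 135) / 24 = -2.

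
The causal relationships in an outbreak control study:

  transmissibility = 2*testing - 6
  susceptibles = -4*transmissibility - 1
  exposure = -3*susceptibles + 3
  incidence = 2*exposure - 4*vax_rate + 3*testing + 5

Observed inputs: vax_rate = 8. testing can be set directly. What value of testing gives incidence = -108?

testing = 1

Substituting into the susceptibles equation gives susceptibles = -8*testing + 23.
Substituting into the exposure equation gives exposure = 24*testing - 66.
So incidence = 51*testing - 159.
Solve 51*testing - 159 = -108: testing = (-108 + 159) / 51 = 1.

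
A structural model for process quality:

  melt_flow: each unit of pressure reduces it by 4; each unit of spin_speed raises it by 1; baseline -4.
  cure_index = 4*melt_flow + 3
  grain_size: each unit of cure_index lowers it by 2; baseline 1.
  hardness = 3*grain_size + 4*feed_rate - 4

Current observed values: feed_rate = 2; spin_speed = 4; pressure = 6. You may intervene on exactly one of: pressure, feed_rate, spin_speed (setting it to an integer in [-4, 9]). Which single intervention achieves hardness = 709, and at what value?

set spin_speed = -2

Intervening on pressure: hardness = 96*pressure - 11. Reaching 709 requires pressure = 15/2, not an integer.
Intervening on feed_rate: hardness = 4*feed_rate + 557. Reaching 709 requires feed_rate = 38, outside [-4, 9].
Intervening on spin_speed: with other inputs at their observed values, hardness = -24*spin_speed + 661. Solving for 709 gives spin_speed = -2, within [-4, 9].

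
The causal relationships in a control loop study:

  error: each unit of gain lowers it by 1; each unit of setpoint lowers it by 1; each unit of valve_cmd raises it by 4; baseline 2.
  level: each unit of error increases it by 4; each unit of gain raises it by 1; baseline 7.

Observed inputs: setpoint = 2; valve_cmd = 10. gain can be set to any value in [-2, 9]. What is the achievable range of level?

140 to 173

Substituting into the error equation gives error = -gain + 40.
So level = -3*gain + 167.
Linear in gain, so extremes are at the endpoints: gain = -2 gives level = 173; gain = 9 gives level = 140.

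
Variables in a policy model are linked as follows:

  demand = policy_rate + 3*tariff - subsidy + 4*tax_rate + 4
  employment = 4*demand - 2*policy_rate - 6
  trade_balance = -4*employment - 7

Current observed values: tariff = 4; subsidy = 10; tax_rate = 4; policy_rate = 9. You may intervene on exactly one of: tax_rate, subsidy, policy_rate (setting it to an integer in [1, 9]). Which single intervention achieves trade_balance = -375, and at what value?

Intervening on tax_rate: trade_balance = -64*tax_rate - 151. Reaching -375 requires tax_rate = 7/2, not an integer.
Intervening on subsidy: trade_balance = 16*subsidy - 567. Reaching -375 requires subsidy = 12, outside [1, 9].
Intervening on policy_rate: with other inputs at their observed values, trade_balance = -8*policy_rate - 335. Solving for -375 gives policy_rate = 5, within [1, 9].

set policy_rate = 5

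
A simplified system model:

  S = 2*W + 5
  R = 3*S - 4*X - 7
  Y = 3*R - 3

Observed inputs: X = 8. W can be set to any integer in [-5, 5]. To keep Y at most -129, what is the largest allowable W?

W = -3

Substituting into the R equation gives R = 6*W - 24.
Substituting into the Y equation gives Y = 18*W - 75.
Require 18*W - 75 ≤ -129, so W ≤ -3.
The largest integer in [-5, 5] satisfying this is -3.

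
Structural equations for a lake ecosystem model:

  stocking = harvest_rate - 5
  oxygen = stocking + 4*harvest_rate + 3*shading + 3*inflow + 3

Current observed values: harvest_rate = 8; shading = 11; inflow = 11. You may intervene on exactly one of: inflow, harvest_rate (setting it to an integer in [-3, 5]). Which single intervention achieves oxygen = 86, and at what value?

set inflow = 5

Intervening on inflow: with other inputs at their observed values, oxygen = 3*inflow + 71. Solving for 86 gives inflow = 5, within [-3, 5].
Intervening on harvest_rate: oxygen = 5*harvest_rate + 64. Reaching 86 requires harvest_rate = 22/5, not an integer.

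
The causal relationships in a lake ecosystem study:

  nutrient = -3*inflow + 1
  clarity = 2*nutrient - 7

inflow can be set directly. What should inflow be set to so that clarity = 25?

inflow = -5

Substituting into the clarity equation gives clarity = -6*inflow - 5.
Solve -6*inflow - 5 = 25: inflow = (25 + 5) / -6 = -5.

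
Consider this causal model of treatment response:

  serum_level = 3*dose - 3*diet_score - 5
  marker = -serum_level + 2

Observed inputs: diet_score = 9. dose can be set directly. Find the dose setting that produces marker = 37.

Substituting into the serum_level equation gives serum_level = 3*dose - 32.
Substituting into the marker equation gives marker = -3*dose + 34.
Solve -3*dose + 34 = 37: dose = (37 - 34) / -3 = -1.

dose = -1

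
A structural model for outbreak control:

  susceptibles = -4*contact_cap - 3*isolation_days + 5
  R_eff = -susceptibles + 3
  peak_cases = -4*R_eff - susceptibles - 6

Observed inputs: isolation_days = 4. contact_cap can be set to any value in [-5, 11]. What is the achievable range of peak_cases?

Substituting into the susceptibles equation gives susceptibles = -4*contact_cap - 7.
Substituting into the R_eff equation gives R_eff = 4*contact_cap + 10.
This gives peak_cases = -12*contact_cap - 39.
Linear in contact_cap, so extremes are at the endpoints: contact_cap = -5 gives peak_cases = 21; contact_cap = 11 gives peak_cases = -171.

-171 to 21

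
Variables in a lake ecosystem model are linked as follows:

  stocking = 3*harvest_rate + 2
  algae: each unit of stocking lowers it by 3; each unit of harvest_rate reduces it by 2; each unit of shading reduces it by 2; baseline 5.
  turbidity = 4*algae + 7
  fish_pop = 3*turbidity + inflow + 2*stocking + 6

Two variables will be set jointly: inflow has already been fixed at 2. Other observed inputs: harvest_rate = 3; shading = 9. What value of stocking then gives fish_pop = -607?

With inflow held at 2:
Intervening on stocking fixes its value directly, overriding its dependence on harvest_rate.
Substituting into the algae equation gives algae = -3*stocking - 19.
Substituting into the turbidity equation gives turbidity = -12*stocking - 69.
So fish_pop = -34*stocking - 199.
Solve -34*stocking - 199 = -607: stocking = (-607 + 199) / -34 = 12.

stocking = 12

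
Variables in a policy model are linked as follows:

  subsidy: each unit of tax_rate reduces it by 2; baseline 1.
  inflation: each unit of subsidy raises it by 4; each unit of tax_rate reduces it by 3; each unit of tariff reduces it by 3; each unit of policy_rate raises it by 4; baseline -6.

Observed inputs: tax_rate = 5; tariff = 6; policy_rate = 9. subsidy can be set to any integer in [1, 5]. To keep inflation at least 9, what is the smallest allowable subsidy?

Intervening on subsidy fixes its value directly, overriding its dependence on tax_rate.
Substituting into the inflation equation gives inflation = 4*subsidy - 3.
Require 4*subsidy - 3 ≥ 9, so subsidy ≥ 3.
The smallest integer in [1, 5] satisfying this is 3.

subsidy = 3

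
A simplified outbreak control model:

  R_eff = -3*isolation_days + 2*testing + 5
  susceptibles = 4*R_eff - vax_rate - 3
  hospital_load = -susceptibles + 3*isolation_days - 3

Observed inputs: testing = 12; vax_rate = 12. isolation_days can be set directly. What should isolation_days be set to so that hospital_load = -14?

Substituting into the R_eff equation gives R_eff = -3*isolation_days + 29.
susceptibles becomes -12*isolation_days + 101.
Substituting into the hospital_load equation gives hospital_load = 15*isolation_days - 104.
Solve 15*isolation_days - 104 = -14: isolation_days = (-14 + 104) / 15 = 6.

isolation_days = 6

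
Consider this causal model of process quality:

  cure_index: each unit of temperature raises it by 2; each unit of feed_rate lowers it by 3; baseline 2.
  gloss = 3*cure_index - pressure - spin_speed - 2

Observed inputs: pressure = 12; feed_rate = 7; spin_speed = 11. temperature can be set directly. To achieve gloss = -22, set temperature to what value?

Substituting into the cure_index equation gives cure_index = 2*temperature - 19.
Substituting into the gloss equation gives gloss = 6*temperature - 82.
Solve 6*temperature - 82 = -22: temperature = (-22 + 82) / 6 = 10.

temperature = 10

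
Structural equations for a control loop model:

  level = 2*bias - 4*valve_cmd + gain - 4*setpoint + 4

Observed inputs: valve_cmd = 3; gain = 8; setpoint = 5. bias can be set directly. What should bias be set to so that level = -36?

bias = -8

Substituting into the level equation gives level = 2*bias - 20.
Solve 2*bias - 20 = -36: bias = (-36 + 20) / 2 = -8.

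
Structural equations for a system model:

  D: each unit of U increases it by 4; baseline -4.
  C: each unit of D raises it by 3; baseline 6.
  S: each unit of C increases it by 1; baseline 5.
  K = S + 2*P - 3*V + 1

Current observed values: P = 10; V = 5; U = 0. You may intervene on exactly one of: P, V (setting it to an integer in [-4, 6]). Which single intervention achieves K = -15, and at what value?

set P = 0

Intervening on P: with other inputs at their observed values, K = 2*P - 15. Solving for -15 gives P = 0, within [-4, 6].
Intervening on V: K = -3*V + 20. Reaching -15 requires V = 35/3, not an integer.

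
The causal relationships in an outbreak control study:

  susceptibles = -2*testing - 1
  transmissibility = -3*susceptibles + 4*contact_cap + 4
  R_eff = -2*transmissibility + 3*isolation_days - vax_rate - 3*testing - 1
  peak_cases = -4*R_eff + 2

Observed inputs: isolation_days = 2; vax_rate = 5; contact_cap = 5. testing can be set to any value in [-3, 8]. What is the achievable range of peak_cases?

Substituting into the transmissibility equation gives transmissibility = 6*testing + 27.
This gives R_eff = -15*testing - 54.
Substituting into the peak_cases equation gives peak_cases = 60*testing + 218.
Linear in testing, so extremes are at the endpoints: testing = -3 gives peak_cases = 38; testing = 8 gives peak_cases = 698.

38 to 698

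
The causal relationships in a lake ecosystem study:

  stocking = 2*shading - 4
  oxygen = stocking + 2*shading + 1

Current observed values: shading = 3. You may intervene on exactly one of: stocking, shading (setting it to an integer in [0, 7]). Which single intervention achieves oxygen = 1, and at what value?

Intervening on stocking: oxygen = stocking + 7. Reaching 1 requires stocking = -6, outside [0, 7].
Intervening on shading: with other inputs at their observed values, oxygen = 4*shading - 3. Solving for 1 gives shading = 1, within [0, 7].

set shading = 1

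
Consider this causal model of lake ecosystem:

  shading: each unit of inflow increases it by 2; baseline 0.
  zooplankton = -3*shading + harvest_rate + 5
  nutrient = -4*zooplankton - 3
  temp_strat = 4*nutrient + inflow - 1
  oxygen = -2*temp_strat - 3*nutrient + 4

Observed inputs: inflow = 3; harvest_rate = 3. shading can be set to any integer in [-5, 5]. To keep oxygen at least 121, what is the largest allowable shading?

shading = 2

Intervening on shading fixes its value directly, overriding its dependence on inflow.
Substituting into the zooplankton equation gives zooplankton = -3*shading + 8.
Substituting into the nutrient equation gives nutrient = 12*shading - 35.
Substituting into the temp_strat equation gives temp_strat = 48*shading - 138.
So oxygen = -132*shading + 385.
Require -132*shading + 385 ≥ 121, so shading ≤ 2.
The largest integer in [-5, 5] satisfying this is 2.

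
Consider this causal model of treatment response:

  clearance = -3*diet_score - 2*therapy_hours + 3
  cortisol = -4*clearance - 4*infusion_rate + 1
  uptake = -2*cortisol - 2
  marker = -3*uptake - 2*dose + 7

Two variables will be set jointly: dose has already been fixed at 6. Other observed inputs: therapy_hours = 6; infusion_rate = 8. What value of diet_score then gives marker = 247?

With dose held at 6:
Substituting into the clearance equation gives clearance = -3*diet_score - 9.
This gives cortisol = 12*diet_score + 5.
This gives uptake = -24*diet_score - 12.
So marker = 72*diet_score + 31.
Solve 72*diet_score + 31 = 247: diet_score = (247 - 31) / 72 = 3.

diet_score = 3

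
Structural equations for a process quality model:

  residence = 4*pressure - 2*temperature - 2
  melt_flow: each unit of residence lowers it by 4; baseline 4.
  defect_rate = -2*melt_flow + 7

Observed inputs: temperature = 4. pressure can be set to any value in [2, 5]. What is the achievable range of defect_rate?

-17 to 79

Substituting into the residence equation gives residence = 4*pressure - 10.
Substituting into the melt_flow equation gives melt_flow = -16*pressure + 44.
Substituting into the defect_rate equation gives defect_rate = 32*pressure - 81.
Linear in pressure, so extremes are at the endpoints: pressure = 2 gives defect_rate = -17; pressure = 5 gives defect_rate = 79.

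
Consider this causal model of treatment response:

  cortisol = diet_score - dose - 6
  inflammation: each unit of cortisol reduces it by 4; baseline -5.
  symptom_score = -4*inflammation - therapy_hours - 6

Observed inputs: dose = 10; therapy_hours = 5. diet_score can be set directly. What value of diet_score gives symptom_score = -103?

Substituting into the cortisol equation gives cortisol = diet_score - 16.
So inflammation = -4*diet_score + 59.
symptom_score becomes 16*diet_score - 247.
Solve 16*diet_score - 247 = -103: diet_score = (-103 + 247) / 16 = 9.

diet_score = 9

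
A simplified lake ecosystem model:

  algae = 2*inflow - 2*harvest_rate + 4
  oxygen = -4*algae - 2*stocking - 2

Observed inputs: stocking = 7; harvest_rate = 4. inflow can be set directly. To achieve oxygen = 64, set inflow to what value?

inflow = -8

Substituting into the algae equation gives algae = 2*inflow - 4.
Substituting into the oxygen equation gives oxygen = -8*inflow.
Solve -8*inflow = 64: inflow = 64 / -8 = -8.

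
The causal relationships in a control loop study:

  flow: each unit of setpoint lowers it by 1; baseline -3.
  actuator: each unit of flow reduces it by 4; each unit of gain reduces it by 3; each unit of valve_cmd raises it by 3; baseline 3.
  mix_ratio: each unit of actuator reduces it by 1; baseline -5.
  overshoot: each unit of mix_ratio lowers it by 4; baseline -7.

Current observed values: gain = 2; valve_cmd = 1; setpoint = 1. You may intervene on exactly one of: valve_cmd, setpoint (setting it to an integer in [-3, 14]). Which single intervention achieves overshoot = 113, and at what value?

set valve_cmd = 4

Intervening on valve_cmd: with other inputs at their observed values, overshoot = 12*valve_cmd + 65. Solving for 113 gives valve_cmd = 4, within [-3, 14].
Intervening on setpoint: overshoot = 16*setpoint + 61. Reaching 113 requires setpoint = 13/4, not an integer.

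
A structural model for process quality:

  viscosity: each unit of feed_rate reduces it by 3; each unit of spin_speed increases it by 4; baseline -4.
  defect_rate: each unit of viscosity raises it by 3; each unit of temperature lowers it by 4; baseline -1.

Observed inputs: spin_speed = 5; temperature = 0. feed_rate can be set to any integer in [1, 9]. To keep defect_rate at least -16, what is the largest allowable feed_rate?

Substituting into the viscosity equation gives viscosity = -3*feed_rate + 16.
So defect_rate = -9*feed_rate + 47.
Require -9*feed_rate + 47 ≥ -16, so feed_rate ≤ 7.
The largest integer in [1, 9] satisfying this is 7.

feed_rate = 7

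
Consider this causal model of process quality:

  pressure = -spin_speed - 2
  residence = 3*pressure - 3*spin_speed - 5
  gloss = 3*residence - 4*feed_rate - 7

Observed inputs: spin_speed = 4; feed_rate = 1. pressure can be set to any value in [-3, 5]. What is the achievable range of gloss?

Intervening on pressure fixes its value directly, overriding its dependence on spin_speed.
Substituting into the residence equation gives residence = 3*pressure - 17.
So gloss = 9*pressure - 62.
Linear in pressure, so extremes are at the endpoints: pressure = -3 gives gloss = -89; pressure = 5 gives gloss = -17.

-89 to -17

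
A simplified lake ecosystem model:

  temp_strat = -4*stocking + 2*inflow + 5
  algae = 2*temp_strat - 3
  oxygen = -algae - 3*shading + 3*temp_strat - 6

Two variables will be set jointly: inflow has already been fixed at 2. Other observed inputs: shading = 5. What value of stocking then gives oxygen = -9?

With inflow held at 2:
Substituting into the temp_strat equation gives temp_strat = -4*stocking + 9.
This gives algae = -8*stocking + 15.
Substituting into the oxygen equation gives oxygen = -4*stocking - 9.
Solve -4*stocking - 9 = -9: stocking = (-9 + 9) / -4 = 0.

stocking = 0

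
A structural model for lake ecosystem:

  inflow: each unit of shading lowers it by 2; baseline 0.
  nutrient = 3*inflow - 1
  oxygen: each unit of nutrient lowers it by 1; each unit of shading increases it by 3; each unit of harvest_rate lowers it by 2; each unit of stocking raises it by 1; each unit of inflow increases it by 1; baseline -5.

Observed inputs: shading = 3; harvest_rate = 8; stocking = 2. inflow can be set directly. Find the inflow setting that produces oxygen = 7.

Intervening on inflow fixes its value directly, overriding its dependence on shading.
Substituting into the oxygen equation gives oxygen = -2*inflow - 9.
Solve -2*inflow - 9 = 7: inflow = (7 + 9) / -2 = -8.

inflow = -8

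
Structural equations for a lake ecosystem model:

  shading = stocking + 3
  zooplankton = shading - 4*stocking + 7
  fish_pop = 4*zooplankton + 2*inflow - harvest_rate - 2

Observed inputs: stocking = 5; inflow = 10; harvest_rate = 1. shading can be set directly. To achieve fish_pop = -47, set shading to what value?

shading = -3

Intervening on shading fixes its value directly, overriding its dependence on stocking.
Substituting into the zooplankton equation gives zooplankton = shading - 13.
Substituting into the fish_pop equation gives fish_pop = 4*shading - 35.
Solve 4*shading - 35 = -47: shading = (-47 + 35) / 4 = -3.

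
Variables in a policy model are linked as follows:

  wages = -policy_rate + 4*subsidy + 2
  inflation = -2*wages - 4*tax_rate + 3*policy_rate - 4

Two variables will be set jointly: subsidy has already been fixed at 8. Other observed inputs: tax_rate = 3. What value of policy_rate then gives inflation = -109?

policy_rate = -5

With subsidy held at 8:
Substituting into the wages equation gives wages = -policy_rate + 34.
Substituting into the inflation equation gives inflation = 5*policy_rate - 84.
Solve 5*policy_rate - 84 = -109: policy_rate = (-109 + 84) / 5 = -5.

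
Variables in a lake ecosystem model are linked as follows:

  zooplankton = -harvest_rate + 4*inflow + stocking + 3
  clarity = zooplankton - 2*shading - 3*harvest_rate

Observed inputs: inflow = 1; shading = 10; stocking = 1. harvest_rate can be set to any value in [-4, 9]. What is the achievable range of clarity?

Substituting into the zooplankton equation gives zooplankton = -harvest_rate + 8.
clarity becomes -4*harvest_rate - 12.
Linear in harvest_rate, so extremes are at the endpoints: harvest_rate = -4 gives clarity = 4; harvest_rate = 9 gives clarity = -48.

-48 to 4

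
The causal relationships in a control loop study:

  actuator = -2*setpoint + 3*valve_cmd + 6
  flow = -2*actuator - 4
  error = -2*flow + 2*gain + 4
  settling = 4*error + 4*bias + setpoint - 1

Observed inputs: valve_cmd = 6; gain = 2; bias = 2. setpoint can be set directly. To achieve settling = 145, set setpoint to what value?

setpoint = 10

Substituting into the actuator equation gives actuator = -2*setpoint + 24.
Substituting into the flow equation gives flow = 4*setpoint - 52.
error becomes -8*setpoint + 112.
settling becomes -31*setpoint + 455.
Solve -31*setpoint + 455 = 145: setpoint = (145 - 455) / -31 = 10.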